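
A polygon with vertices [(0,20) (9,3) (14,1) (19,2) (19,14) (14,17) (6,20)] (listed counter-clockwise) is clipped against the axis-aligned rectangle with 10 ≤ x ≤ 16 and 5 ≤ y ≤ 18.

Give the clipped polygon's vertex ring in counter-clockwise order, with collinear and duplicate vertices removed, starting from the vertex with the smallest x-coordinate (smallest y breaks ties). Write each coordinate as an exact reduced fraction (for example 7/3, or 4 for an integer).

Clipped polygon: [(10,5) (16,5) (16,79/5) (14,17) (34/3,18) (10,18)]

1. After x ≥ 10: [(10,13/5) (14,1) (19,2) (19,14) (14,17) (10,37/2)]
2. After x ≤ 16: [(10,13/5) (14,1) (16,7/5) (16,79/5) (14,17) (10,37/2)]
3. After y ≥ 5: [(10,5) (16,5) (16,79/5) (14,17) (10,37/2)]
4. After y ≤ 18: [(10,18) (10,5) (16,5) (16,79/5) (14,17) (34/3,18)]
5. Canonical ring: [(10,5) (16,5) (16,79/5) (14,17) (34/3,18) (10,18)]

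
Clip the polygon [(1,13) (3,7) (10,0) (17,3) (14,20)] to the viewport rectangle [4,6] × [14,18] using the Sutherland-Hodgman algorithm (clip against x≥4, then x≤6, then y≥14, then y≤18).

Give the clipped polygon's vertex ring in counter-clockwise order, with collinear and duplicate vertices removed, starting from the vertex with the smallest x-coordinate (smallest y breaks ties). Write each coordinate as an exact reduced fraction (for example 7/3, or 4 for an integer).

1. After x ≥ 4: [(4,190/13) (4,6) (10,0) (17,3) (14,20)]
2. After x ≤ 6: [(6,204/13) (4,190/13) (4,6) (6,4)]
3. After y ≥ 14: [(6,14) (6,204/13) (4,190/13) (4,14)]
4. After y ≤ 18: [(6,14) (6,204/13) (4,190/13) (4,14)]
5. Canonical ring: [(4,14) (6,14) (6,204/13) (4,190/13)]

Clipped polygon: [(4,14) (6,14) (6,204/13) (4,190/13)]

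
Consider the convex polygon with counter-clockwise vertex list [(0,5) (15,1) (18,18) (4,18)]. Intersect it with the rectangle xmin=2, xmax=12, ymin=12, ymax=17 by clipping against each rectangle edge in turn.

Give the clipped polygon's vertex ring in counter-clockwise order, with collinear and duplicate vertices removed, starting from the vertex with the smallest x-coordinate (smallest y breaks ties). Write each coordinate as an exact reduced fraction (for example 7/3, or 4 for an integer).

Clipped polygon: [(28/13,12) (12,12) (12,17) (48/13,17)]

1. After x ≥ 2: [(2,23/2) (2,67/15) (15,1) (18,18) (4,18)]
2. After x ≤ 12: [(2,23/2) (2,67/15) (12,9/5) (12,18) (4,18)]
3. After y ≥ 12: [(28/13,12) (12,12) (12,18) (4,18)]
4. After y ≤ 17: [(48/13,17) (28/13,12) (12,12) (12,17)]
5. Canonical ring: [(28/13,12) (12,12) (12,17) (48/13,17)]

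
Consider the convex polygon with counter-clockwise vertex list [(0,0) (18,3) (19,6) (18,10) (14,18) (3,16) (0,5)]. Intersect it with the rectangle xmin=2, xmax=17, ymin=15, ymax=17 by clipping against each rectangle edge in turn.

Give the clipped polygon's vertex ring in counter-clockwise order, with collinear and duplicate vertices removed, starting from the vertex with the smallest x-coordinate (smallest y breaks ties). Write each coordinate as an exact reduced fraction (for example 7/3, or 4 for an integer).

Clipped polygon: [(30/11,15) (31/2,15) (29/2,17) (17/2,17) (3,16)]

1. After x ≥ 2: [(2,1/3) (18,3) (19,6) (18,10) (14,18) (3,16) (2,37/3)]
2. After x ≤ 17: [(2,1/3) (17,17/6) (17,12) (14,18) (3,16) (2,37/3)]
3. After y ≥ 15: [(31/2,15) (14,18) (3,16) (30/11,15)]
4. After y ≤ 17: [(31/2,15) (29/2,17) (17/2,17) (3,16) (30/11,15)]
5. Canonical ring: [(30/11,15) (31/2,15) (29/2,17) (17/2,17) (3,16)]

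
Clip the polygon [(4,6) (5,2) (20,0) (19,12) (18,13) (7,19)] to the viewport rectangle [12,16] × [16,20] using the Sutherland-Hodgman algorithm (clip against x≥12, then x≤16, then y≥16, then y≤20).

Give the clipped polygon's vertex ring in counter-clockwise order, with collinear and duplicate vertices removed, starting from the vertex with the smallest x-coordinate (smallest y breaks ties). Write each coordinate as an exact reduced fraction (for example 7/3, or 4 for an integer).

1. After x ≥ 12: [(12,16/15) (20,0) (19,12) (18,13) (12,179/11)]
2. After x ≤ 16: [(12,16/15) (16,8/15) (16,155/11) (12,179/11)]
3. After y ≥ 16: [(12,16) (25/2,16) (12,179/11)]
4. After y ≤ 20: [(12,16) (25/2,16) (12,179/11)]
5. Canonical ring: [(12,16) (25/2,16) (12,179/11)]

Clipped polygon: [(12,16) (25/2,16) (12,179/11)]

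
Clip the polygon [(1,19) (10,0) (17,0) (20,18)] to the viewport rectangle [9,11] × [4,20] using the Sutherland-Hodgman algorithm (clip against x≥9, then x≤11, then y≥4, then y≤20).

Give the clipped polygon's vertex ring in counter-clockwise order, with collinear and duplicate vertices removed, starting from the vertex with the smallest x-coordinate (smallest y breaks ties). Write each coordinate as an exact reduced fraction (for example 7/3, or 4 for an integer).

1. After x ≥ 9: [(9,353/19) (9,19/9) (10,0) (17,0) (20,18)]
2. After x ≤ 11: [(11,351/19) (9,353/19) (9,19/9) (10,0) (11,0)]
3. After y ≥ 4: [(11,4) (11,351/19) (9,353/19) (9,4)]
4. After y ≤ 20: [(11,4) (11,351/19) (9,353/19) (9,4)]
5. Canonical ring: [(9,4) (11,4) (11,351/19) (9,353/19)]

Clipped polygon: [(9,4) (11,4) (11,351/19) (9,353/19)]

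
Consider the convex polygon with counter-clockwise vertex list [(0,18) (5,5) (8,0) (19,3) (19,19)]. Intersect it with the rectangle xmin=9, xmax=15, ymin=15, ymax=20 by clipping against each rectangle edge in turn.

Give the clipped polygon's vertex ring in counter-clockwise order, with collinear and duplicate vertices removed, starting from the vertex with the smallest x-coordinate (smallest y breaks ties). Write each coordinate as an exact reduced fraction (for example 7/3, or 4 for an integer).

Clipped polygon: [(9,15) (15,15) (15,357/19) (9,351/19)]

1. After x ≥ 9: [(9,351/19) (9,3/11) (19,3) (19,19)]
2. After x ≤ 15: [(15,357/19) (9,351/19) (9,3/11) (15,21/11)]
3. After y ≥ 15: [(15,15) (15,357/19) (9,351/19) (9,15)]
4. After y ≤ 20: [(15,15) (15,357/19) (9,351/19) (9,15)]
5. Canonical ring: [(9,15) (15,15) (15,357/19) (9,351/19)]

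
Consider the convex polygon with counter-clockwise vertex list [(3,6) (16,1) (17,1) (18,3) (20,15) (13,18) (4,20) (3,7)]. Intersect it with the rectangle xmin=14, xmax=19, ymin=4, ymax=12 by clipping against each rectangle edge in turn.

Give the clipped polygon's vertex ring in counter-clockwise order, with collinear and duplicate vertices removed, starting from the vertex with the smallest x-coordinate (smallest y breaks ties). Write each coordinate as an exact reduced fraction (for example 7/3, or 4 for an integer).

Clipped polygon: [(14,4) (109/6,4) (19,9) (19,12) (14,12)]

1. After x ≥ 14: [(14,23/13) (16,1) (17,1) (18,3) (20,15) (14,123/7)]
2. After x ≤ 19: [(14,23/13) (16,1) (17,1) (18,3) (19,9) (19,108/7) (14,123/7)]
3. After y ≥ 4: [(14,4) (109/6,4) (19,9) (19,108/7) (14,123/7)]
4. After y ≤ 12: [(14,12) (14,4) (109/6,4) (19,9) (19,12)]
5. Canonical ring: [(14,4) (109/6,4) (19,9) (19,12) (14,12)]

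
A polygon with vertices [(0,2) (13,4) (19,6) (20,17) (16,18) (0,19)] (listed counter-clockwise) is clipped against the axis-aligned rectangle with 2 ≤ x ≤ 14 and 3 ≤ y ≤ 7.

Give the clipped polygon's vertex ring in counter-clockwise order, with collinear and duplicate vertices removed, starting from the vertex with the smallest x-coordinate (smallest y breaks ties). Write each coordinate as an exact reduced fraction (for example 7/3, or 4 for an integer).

Clipped polygon: [(2,3) (13/2,3) (13,4) (14,13/3) (14,7) (2,7)]

1. After x ≥ 2: [(2,30/13) (13,4) (19,6) (20,17) (16,18) (2,151/8)]
2. After x ≤ 14: [(2,30/13) (13,4) (14,13/3) (14,145/8) (2,151/8)]
3. After y ≥ 3: [(2,3) (13/2,3) (13,4) (14,13/3) (14,145/8) (2,151/8)]
4. After y ≤ 7: [(2,7) (2,3) (13/2,3) (13,4) (14,13/3) (14,7)]
5. Canonical ring: [(2,3) (13/2,3) (13,4) (14,13/3) (14,7) (2,7)]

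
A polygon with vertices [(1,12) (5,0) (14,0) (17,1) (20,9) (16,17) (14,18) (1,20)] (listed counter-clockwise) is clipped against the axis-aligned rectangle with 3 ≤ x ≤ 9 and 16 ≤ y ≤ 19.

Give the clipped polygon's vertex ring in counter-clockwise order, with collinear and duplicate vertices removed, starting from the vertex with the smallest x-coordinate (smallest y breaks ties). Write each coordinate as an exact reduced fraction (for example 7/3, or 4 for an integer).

Clipped polygon: [(3,16) (9,16) (9,244/13) (15/2,19) (3,19)]

1. After x ≥ 3: [(3,6) (5,0) (14,0) (17,1) (20,9) (16,17) (14,18) (3,256/13)]
2. After x ≤ 9: [(3,6) (5,0) (9,0) (9,244/13) (3,256/13)]
3. After y ≥ 16: [(3,16) (9,16) (9,244/13) (3,256/13)]
4. After y ≤ 19: [(3,19) (3,16) (9,16) (9,244/13) (15/2,19)]
5. Canonical ring: [(3,16) (9,16) (9,244/13) (15/2,19) (3,19)]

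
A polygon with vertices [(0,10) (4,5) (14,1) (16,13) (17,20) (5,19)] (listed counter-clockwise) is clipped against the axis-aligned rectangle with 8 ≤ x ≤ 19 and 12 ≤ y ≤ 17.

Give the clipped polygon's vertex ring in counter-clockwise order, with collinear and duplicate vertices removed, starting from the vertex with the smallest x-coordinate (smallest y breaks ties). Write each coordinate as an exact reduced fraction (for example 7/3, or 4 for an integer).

Clipped polygon: [(8,12) (95/6,12) (16,13) (116/7,17) (8,17)]

1. After x ≥ 8: [(8,17/5) (14,1) (16,13) (17,20) (8,77/4)]
2. After x ≤ 19: [(8,17/5) (14,1) (16,13) (17,20) (8,77/4)]
3. After y ≥ 12: [(8,12) (95/6,12) (16,13) (17,20) (8,77/4)]
4. After y ≤ 17: [(8,17) (8,12) (95/6,12) (16,13) (116/7,17)]
5. Canonical ring: [(8,12) (95/6,12) (16,13) (116/7,17) (8,17)]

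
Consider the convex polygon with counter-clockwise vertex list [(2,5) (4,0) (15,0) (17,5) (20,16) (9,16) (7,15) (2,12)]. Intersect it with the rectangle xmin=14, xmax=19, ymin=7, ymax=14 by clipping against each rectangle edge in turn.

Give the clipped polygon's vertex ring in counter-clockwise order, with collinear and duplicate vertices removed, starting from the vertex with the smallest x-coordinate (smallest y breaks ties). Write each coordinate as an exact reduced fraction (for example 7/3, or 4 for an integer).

Clipped polygon: [(14,7) (193/11,7) (19,37/3) (19,14) (14,14)]

1. After x ≥ 14: [(14,0) (15,0) (17,5) (20,16) (14,16)]
2. After x ≤ 19: [(14,0) (15,0) (17,5) (19,37/3) (19,16) (14,16)]
3. After y ≥ 7: [(14,7) (193/11,7) (19,37/3) (19,16) (14,16)]
4. After y ≤ 14: [(14,14) (14,7) (193/11,7) (19,37/3) (19,14)]
5. Canonical ring: [(14,7) (193/11,7) (19,37/3) (19,14) (14,14)]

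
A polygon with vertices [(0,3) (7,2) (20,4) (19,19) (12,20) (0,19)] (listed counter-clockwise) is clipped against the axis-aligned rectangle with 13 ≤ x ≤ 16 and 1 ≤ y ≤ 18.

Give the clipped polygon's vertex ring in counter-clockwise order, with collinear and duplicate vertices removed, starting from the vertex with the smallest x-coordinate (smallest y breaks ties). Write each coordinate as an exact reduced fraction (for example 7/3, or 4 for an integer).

Clipped polygon: [(13,38/13) (16,44/13) (16,18) (13,18)]

1. After x ≥ 13: [(13,38/13) (20,4) (19,19) (13,139/7)]
2. After x ≤ 16: [(13,38/13) (16,44/13) (16,136/7) (13,139/7)]
3. After y ≥ 1: [(13,38/13) (16,44/13) (16,136/7) (13,139/7)]
4. After y ≤ 18: [(13,18) (13,38/13) (16,44/13) (16,18)]
5. Canonical ring: [(13,38/13) (16,44/13) (16,18) (13,18)]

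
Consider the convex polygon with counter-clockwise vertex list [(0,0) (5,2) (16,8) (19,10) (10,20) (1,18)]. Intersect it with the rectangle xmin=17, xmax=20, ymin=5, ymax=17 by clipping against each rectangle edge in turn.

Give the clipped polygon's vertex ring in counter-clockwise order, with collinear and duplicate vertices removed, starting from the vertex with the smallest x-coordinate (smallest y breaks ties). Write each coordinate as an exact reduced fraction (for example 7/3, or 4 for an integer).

Clipped polygon: [(17,26/3) (19,10) (17,110/9)]

1. After x ≥ 17: [(17,26/3) (19,10) (17,110/9)]
2. After x ≤ 20: [(17,26/3) (19,10) (17,110/9)]
3. After y ≥ 5: [(17,26/3) (19,10) (17,110/9)]
4. After y ≤ 17: [(17,26/3) (19,10) (17,110/9)]
5. Canonical ring: [(17,26/3) (19,10) (17,110/9)]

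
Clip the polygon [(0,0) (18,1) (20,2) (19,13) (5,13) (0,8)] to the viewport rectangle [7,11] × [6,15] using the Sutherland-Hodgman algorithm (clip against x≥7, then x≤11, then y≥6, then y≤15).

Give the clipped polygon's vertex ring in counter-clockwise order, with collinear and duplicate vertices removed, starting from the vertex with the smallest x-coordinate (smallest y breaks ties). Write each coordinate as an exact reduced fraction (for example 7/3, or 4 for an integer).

Clipped polygon: [(7,6) (11,6) (11,13) (7,13)]

1. After x ≥ 7: [(7,7/18) (18,1) (20,2) (19,13) (7,13)]
2. After x ≤ 11: [(7,7/18) (11,11/18) (11,13) (7,13)]
3. After y ≥ 6: [(7,6) (11,6) (11,13) (7,13)]
4. After y ≤ 15: [(7,6) (11,6) (11,13) (7,13)]
5. Canonical ring: [(7,6) (11,6) (11,13) (7,13)]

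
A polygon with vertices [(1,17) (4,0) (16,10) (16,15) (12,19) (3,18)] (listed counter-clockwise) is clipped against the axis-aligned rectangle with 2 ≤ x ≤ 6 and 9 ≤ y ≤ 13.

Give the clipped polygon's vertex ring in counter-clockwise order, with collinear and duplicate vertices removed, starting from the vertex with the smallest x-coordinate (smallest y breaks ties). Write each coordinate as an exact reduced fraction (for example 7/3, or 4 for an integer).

Clipped polygon: [(2,34/3) (41/17,9) (6,9) (6,13) (2,13)]

1. After x ≥ 2: [(2,35/2) (2,34/3) (4,0) (16,10) (16,15) (12,19) (3,18)]
2. After x ≤ 6: [(2,35/2) (2,34/3) (4,0) (6,5/3) (6,55/3) (3,18)]
3. After y ≥ 9: [(2,35/2) (2,34/3) (41/17,9) (6,9) (6,55/3) (3,18)]
4. After y ≤ 13: [(2,13) (2,34/3) (41/17,9) (6,9) (6,13)]
5. Canonical ring: [(2,34/3) (41/17,9) (6,9) (6,13) (2,13)]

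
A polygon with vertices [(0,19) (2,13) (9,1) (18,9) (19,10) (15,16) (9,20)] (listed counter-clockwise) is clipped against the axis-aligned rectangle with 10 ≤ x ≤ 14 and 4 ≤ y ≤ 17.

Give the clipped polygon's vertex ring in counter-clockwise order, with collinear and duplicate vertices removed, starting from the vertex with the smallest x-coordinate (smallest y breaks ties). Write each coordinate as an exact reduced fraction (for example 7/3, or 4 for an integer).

Clipped polygon: [(10,4) (99/8,4) (14,49/9) (14,50/3) (27/2,17) (10,17)]

1. After x ≥ 10: [(10,17/9) (18,9) (19,10) (15,16) (10,58/3)]
2. After x ≤ 14: [(10,17/9) (14,49/9) (14,50/3) (10,58/3)]
3. After y ≥ 4: [(10,4) (99/8,4) (14,49/9) (14,50/3) (10,58/3)]
4. After y ≤ 17: [(10,17) (10,4) (99/8,4) (14,49/9) (14,50/3) (27/2,17)]
5. Canonical ring: [(10,4) (99/8,4) (14,49/9) (14,50/3) (27/2,17) (10,17)]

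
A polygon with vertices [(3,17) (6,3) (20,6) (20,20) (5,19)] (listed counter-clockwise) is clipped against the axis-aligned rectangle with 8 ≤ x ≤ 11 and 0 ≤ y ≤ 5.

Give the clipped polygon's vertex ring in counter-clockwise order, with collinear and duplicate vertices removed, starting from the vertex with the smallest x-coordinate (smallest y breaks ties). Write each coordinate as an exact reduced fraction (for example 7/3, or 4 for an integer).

1. After x ≥ 8: [(8,24/7) (20,6) (20,20) (8,96/5)]
2. After x ≤ 11: [(8,24/7) (11,57/14) (11,97/5) (8,96/5)]
3. After y ≥ 0: [(8,24/7) (11,57/14) (11,97/5) (8,96/5)]
4. After y ≤ 5: [(8,5) (8,24/7) (11,57/14) (11,5)]
5. Canonical ring: [(8,24/7) (11,57/14) (11,5) (8,5)]

Clipped polygon: [(8,24/7) (11,57/14) (11,5) (8,5)]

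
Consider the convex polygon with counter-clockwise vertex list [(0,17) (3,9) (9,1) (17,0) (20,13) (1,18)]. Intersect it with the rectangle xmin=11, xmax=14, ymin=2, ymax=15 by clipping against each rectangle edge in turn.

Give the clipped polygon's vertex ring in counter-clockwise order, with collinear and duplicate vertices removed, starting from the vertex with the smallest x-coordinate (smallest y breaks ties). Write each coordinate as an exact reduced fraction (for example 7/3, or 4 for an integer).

Clipped polygon: [(11,2) (14,2) (14,277/19) (62/5,15) (11,15)]

1. After x ≥ 11: [(11,3/4) (17,0) (20,13) (11,292/19)]
2. After x ≤ 14: [(11,3/4) (14,3/8) (14,277/19) (11,292/19)]
3. After y ≥ 2: [(11,2) (14,2) (14,277/19) (11,292/19)]
4. After y ≤ 15: [(11,15) (11,2) (14,2) (14,277/19) (62/5,15)]
5. Canonical ring: [(11,2) (14,2) (14,277/19) (62/5,15) (11,15)]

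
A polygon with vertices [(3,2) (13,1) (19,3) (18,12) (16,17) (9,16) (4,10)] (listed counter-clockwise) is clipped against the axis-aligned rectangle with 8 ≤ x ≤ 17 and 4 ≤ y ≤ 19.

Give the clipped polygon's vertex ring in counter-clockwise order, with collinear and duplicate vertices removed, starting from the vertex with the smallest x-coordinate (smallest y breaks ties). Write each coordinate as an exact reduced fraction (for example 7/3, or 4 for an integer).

Clipped polygon: [(8,4) (17,4) (17,29/2) (16,17) (9,16) (8,74/5)]

1. After x ≥ 8: [(8,3/2) (13,1) (19,3) (18,12) (16,17) (9,16) (8,74/5)]
2. After x ≤ 17: [(8,3/2) (13,1) (17,7/3) (17,29/2) (16,17) (9,16) (8,74/5)]
3. After y ≥ 4: [(8,4) (17,4) (17,29/2) (16,17) (9,16) (8,74/5)]
4. After y ≤ 19: [(8,4) (17,4) (17,29/2) (16,17) (9,16) (8,74/5)]
5. Canonical ring: [(8,4) (17,4) (17,29/2) (16,17) (9,16) (8,74/5)]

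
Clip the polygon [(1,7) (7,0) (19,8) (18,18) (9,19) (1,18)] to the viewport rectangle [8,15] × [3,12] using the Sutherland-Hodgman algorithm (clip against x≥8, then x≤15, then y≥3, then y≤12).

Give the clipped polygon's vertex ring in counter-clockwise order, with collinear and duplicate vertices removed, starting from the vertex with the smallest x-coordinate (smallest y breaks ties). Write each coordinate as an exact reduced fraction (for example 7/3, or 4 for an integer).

1. After x ≥ 8: [(8,2/3) (19,8) (18,18) (9,19) (8,151/8)]
2. After x ≤ 15: [(8,2/3) (15,16/3) (15,55/3) (9,19) (8,151/8)]
3. After y ≥ 3: [(8,3) (23/2,3) (15,16/3) (15,55/3) (9,19) (8,151/8)]
4. After y ≤ 12: [(8,12) (8,3) (23/2,3) (15,16/3) (15,12)]
5. Canonical ring: [(8,3) (23/2,3) (15,16/3) (15,12) (8,12)]

Clipped polygon: [(8,3) (23/2,3) (15,16/3) (15,12) (8,12)]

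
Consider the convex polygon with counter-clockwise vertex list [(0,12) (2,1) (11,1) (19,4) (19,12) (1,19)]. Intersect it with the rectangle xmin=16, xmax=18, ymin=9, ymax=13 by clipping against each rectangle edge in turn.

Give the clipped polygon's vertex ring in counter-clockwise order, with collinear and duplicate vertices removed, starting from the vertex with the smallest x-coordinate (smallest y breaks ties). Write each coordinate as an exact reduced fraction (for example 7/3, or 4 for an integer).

Clipped polygon: [(16,9) (18,9) (18,223/18) (115/7,13) (16,13)]

1. After x ≥ 16: [(16,23/8) (19,4) (19,12) (16,79/6)]
2. After x ≤ 18: [(16,23/8) (18,29/8) (18,223/18) (16,79/6)]
3. After y ≥ 9: [(16,9) (18,9) (18,223/18) (16,79/6)]
4. After y ≤ 13: [(16,13) (16,9) (18,9) (18,223/18) (115/7,13)]
5. Canonical ring: [(16,9) (18,9) (18,223/18) (115/7,13) (16,13)]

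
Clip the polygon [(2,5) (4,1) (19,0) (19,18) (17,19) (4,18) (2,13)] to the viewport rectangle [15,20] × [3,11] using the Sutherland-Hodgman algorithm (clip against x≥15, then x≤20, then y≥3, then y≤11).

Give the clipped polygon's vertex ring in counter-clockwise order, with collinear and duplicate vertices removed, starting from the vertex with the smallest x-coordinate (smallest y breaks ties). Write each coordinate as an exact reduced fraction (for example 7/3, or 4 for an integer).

1. After x ≥ 15: [(15,4/15) (19,0) (19,18) (17,19) (15,245/13)]
2. After x ≤ 20: [(15,4/15) (19,0) (19,18) (17,19) (15,245/13)]
3. After y ≥ 3: [(15,3) (19,3) (19,18) (17,19) (15,245/13)]
4. After y ≤ 11: [(15,11) (15,3) (19,3) (19,11)]
5. Canonical ring: [(15,3) (19,3) (19,11) (15,11)]

Clipped polygon: [(15,3) (19,3) (19,11) (15,11)]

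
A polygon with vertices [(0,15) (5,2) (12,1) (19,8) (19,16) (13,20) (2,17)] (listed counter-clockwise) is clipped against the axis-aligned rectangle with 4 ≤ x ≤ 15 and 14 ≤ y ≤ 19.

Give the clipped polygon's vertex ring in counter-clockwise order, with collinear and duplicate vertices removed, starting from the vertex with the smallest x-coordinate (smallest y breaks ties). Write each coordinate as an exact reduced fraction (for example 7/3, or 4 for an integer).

1. After x ≥ 4: [(4,23/5) (5,2) (12,1) (19,8) (19,16) (13,20) (4,193/11)]
2. After x ≤ 15: [(4,23/5) (5,2) (12,1) (15,4) (15,56/3) (13,20) (4,193/11)]
3. After y ≥ 14: [(4,14) (15,14) (15,56/3) (13,20) (4,193/11)]
4. After y ≤ 19: [(4,14) (15,14) (15,56/3) (29/2,19) (28/3,19) (4,193/11)]
5. Canonical ring: [(4,14) (15,14) (15,56/3) (29/2,19) (28/3,19) (4,193/11)]

Clipped polygon: [(4,14) (15,14) (15,56/3) (29/2,19) (28/3,19) (4,193/11)]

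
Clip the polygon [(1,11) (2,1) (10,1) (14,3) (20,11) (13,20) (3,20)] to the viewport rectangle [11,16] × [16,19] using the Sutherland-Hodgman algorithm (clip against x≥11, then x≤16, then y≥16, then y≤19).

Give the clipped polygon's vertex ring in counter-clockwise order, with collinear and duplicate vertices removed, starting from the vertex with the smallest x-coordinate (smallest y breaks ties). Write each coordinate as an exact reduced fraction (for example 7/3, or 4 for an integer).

1. After x ≥ 11: [(11,3/2) (14,3) (20,11) (13,20) (11,20)]
2. After x ≤ 16: [(11,3/2) (14,3) (16,17/3) (16,113/7) (13,20) (11,20)]
3. After y ≥ 16: [(11,16) (16,16) (16,113/7) (13,20) (11,20)]
4. After y ≤ 19: [(11,19) (11,16) (16,16) (16,113/7) (124/9,19)]
5. Canonical ring: [(11,16) (16,16) (16,113/7) (124/9,19) (11,19)]

Clipped polygon: [(11,16) (16,16) (16,113/7) (124/9,19) (11,19)]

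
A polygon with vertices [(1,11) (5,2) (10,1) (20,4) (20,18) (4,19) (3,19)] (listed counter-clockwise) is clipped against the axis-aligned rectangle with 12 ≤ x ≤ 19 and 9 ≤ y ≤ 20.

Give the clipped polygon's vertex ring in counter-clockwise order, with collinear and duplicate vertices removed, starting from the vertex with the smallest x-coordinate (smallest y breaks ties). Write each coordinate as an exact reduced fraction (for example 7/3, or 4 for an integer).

Clipped polygon: [(12,9) (19,9) (19,289/16) (12,37/2)]

1. After x ≥ 12: [(12,8/5) (20,4) (20,18) (12,37/2)]
2. After x ≤ 19: [(12,8/5) (19,37/10) (19,289/16) (12,37/2)]
3. After y ≥ 9: [(12,9) (19,9) (19,289/16) (12,37/2)]
4. After y ≤ 20: [(12,9) (19,9) (19,289/16) (12,37/2)]
5. Canonical ring: [(12,9) (19,9) (19,289/16) (12,37/2)]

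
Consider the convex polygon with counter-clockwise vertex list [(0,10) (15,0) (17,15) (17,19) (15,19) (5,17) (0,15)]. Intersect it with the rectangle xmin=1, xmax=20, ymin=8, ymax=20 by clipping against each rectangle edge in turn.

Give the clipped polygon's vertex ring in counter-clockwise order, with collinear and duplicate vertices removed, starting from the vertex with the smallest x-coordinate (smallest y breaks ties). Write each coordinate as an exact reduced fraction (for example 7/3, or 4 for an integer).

1. After x ≥ 1: [(1,28/3) (15,0) (17,15) (17,19) (15,19) (5,17) (1,77/5)]
2. After x ≤ 20: [(1,28/3) (15,0) (17,15) (17,19) (15,19) (5,17) (1,77/5)]
3. After y ≥ 8: [(1,28/3) (3,8) (241/15,8) (17,15) (17,19) (15,19) (5,17) (1,77/5)]
4. After y ≤ 20: [(1,28/3) (3,8) (241/15,8) (17,15) (17,19) (15,19) (5,17) (1,77/5)]
5. Canonical ring: [(1,28/3) (3,8) (241/15,8) (17,15) (17,19) (15,19) (5,17) (1,77/5)]

Clipped polygon: [(1,28/3) (3,8) (241/15,8) (17,15) (17,19) (15,19) (5,17) (1,77/5)]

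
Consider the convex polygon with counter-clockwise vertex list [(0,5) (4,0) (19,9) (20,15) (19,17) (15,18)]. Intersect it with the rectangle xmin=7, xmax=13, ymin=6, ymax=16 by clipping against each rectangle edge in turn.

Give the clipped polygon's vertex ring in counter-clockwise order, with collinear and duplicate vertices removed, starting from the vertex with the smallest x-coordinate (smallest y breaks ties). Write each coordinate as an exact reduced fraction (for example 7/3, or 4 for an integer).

Clipped polygon: [(7,6) (13,6) (13,16) (165/13,16) (7,166/15)]

1. After x ≥ 7: [(7,166/15) (7,9/5) (19,9) (20,15) (19,17) (15,18)]
2. After x ≤ 13: [(13,244/15) (7,166/15) (7,9/5) (13,27/5)]
3. After y ≥ 6: [(13,6) (13,244/15) (7,166/15) (7,6)]
4. After y ≤ 16: [(13,6) (13,16) (165/13,16) (7,166/15) (7,6)]
5. Canonical ring: [(7,6) (13,6) (13,16) (165/13,16) (7,166/15)]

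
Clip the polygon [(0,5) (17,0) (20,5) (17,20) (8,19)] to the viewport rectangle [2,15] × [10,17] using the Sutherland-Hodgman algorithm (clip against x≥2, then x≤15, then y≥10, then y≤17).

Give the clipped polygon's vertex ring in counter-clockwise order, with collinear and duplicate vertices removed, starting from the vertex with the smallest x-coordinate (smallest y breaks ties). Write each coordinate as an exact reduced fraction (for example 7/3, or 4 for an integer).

Clipped polygon: [(20/7,10) (15,10) (15,17) (48/7,17)]

1. After x ≥ 2: [(2,17/2) (2,75/17) (17,0) (20,5) (17,20) (8,19)]
2. After x ≤ 15: [(2,17/2) (2,75/17) (15,10/17) (15,178/9) (8,19)]
3. After y ≥ 10: [(20/7,10) (15,10) (15,178/9) (8,19)]
4. After y ≤ 17: [(48/7,17) (20/7,10) (15,10) (15,17)]
5. Canonical ring: [(20/7,10) (15,10) (15,17) (48/7,17)]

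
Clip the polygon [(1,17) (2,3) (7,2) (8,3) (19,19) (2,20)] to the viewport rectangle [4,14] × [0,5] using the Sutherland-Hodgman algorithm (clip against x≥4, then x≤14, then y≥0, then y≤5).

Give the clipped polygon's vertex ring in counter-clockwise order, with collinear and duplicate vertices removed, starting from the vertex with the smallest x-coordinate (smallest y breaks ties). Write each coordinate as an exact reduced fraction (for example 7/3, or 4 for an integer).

Clipped polygon: [(4,13/5) (7,2) (8,3) (75/8,5) (4,5)]

1. After x ≥ 4: [(4,13/5) (7,2) (8,3) (19,19) (4,338/17)]
2. After x ≤ 14: [(4,13/5) (7,2) (8,3) (14,129/11) (14,328/17) (4,338/17)]
3. After y ≥ 0: [(4,13/5) (7,2) (8,3) (14,129/11) (14,328/17) (4,338/17)]
4. After y ≤ 5: [(4,5) (4,13/5) (7,2) (8,3) (75/8,5)]
5. Canonical ring: [(4,13/5) (7,2) (8,3) (75/8,5) (4,5)]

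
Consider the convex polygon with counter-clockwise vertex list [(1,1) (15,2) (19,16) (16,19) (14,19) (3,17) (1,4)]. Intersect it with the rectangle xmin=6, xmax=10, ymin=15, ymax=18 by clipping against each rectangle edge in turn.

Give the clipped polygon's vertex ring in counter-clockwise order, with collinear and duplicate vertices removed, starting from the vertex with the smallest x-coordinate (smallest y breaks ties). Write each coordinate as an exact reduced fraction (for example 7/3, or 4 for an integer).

Clipped polygon: [(6,15) (10,15) (10,18) (17/2,18) (6,193/11)]

1. After x ≥ 6: [(6,19/14) (15,2) (19,16) (16,19) (14,19) (6,193/11)]
2. After x ≤ 10: [(6,19/14) (10,23/14) (10,201/11) (6,193/11)]
3. After y ≥ 15: [(6,15) (10,15) (10,201/11) (6,193/11)]
4. After y ≤ 18: [(6,15) (10,15) (10,18) (17/2,18) (6,193/11)]
5. Canonical ring: [(6,15) (10,15) (10,18) (17/2,18) (6,193/11)]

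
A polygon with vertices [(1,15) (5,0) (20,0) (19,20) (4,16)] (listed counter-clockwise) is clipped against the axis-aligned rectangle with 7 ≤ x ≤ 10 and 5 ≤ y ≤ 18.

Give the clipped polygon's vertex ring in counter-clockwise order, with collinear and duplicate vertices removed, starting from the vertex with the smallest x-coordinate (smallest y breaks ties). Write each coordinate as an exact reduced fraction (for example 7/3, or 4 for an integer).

Clipped polygon: [(7,5) (10,5) (10,88/5) (7,84/5)]

1. After x ≥ 7: [(7,0) (20,0) (19,20) (7,84/5)]
2. After x ≤ 10: [(7,0) (10,0) (10,88/5) (7,84/5)]
3. After y ≥ 5: [(7,5) (10,5) (10,88/5) (7,84/5)]
4. After y ≤ 18: [(7,5) (10,5) (10,88/5) (7,84/5)]
5. Canonical ring: [(7,5) (10,5) (10,88/5) (7,84/5)]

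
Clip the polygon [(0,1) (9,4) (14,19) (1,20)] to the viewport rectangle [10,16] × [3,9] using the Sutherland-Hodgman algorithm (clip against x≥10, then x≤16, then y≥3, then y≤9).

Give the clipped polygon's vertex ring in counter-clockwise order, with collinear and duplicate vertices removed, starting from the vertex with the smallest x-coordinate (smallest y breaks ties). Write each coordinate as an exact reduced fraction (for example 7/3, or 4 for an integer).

Clipped polygon: [(10,7) (32/3,9) (10,9)]

1. After x ≥ 10: [(10,7) (14,19) (10,251/13)]
2. After x ≤ 16: [(10,7) (14,19) (10,251/13)]
3. After y ≥ 3: [(10,7) (14,19) (10,251/13)]
4. After y ≤ 9: [(10,9) (10,7) (32/3,9)]
5. Canonical ring: [(10,7) (32/3,9) (10,9)]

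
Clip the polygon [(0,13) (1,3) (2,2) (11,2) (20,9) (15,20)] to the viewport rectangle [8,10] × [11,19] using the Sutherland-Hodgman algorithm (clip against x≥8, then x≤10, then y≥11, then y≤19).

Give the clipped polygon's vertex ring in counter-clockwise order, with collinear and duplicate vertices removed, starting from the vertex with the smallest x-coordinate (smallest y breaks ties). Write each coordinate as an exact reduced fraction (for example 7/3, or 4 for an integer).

1. After x ≥ 8: [(8,251/15) (8,2) (11,2) (20,9) (15,20)]
2. After x ≤ 10: [(10,53/3) (8,251/15) (8,2) (10,2)]
3. After y ≥ 11: [(10,11) (10,53/3) (8,251/15) (8,11)]
4. After y ≤ 19: [(10,11) (10,53/3) (8,251/15) (8,11)]
5. Canonical ring: [(8,11) (10,11) (10,53/3) (8,251/15)]

Clipped polygon: [(8,11) (10,11) (10,53/3) (8,251/15)]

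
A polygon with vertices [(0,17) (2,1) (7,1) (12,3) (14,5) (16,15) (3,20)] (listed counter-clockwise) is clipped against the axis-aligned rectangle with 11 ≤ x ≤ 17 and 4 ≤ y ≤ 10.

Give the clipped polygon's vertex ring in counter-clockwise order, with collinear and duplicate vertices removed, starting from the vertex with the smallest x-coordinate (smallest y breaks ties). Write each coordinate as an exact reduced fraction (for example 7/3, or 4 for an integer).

1. After x ≥ 11: [(11,13/5) (12,3) (14,5) (16,15) (11,220/13)]
2. After x ≤ 17: [(11,13/5) (12,3) (14,5) (16,15) (11,220/13)]
3. After y ≥ 4: [(11,4) (13,4) (14,5) (16,15) (11,220/13)]
4. After y ≤ 10: [(11,10) (11,4) (13,4) (14,5) (15,10)]
5. Canonical ring: [(11,4) (13,4) (14,5) (15,10) (11,10)]

Clipped polygon: [(11,4) (13,4) (14,5) (15,10) (11,10)]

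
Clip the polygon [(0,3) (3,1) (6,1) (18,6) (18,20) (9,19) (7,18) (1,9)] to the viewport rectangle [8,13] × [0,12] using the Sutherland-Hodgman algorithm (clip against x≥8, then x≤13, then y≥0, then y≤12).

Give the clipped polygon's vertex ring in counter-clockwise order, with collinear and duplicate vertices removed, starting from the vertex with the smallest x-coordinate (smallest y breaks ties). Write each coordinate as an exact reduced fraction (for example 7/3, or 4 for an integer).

1. After x ≥ 8: [(8,11/6) (18,6) (18,20) (9,19) (8,37/2)]
2. After x ≤ 13: [(8,11/6) (13,47/12) (13,175/9) (9,19) (8,37/2)]
3. After y ≥ 0: [(8,11/6) (13,47/12) (13,175/9) (9,19) (8,37/2)]
4. After y ≤ 12: [(8,12) (8,11/6) (13,47/12) (13,12)]
5. Canonical ring: [(8,11/6) (13,47/12) (13,12) (8,12)]

Clipped polygon: [(8,11/6) (13,47/12) (13,12) (8,12)]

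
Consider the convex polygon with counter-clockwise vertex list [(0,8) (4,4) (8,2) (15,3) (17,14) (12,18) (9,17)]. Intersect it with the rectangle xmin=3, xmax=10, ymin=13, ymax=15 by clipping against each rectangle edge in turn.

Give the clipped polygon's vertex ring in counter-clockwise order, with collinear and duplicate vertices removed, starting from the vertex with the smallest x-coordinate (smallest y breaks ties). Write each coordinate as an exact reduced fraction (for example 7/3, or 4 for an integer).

1. After x ≥ 3: [(3,11) (3,5) (4,4) (8,2) (15,3) (17,14) (12,18) (9,17)]
2. After x ≤ 10: [(3,11) (3,5) (4,4) (8,2) (10,16/7) (10,52/3) (9,17)]
3. After y ≥ 13: [(5,13) (10,13) (10,52/3) (9,17)]
4. After y ≤ 15: [(7,15) (5,13) (10,13) (10,15)]
5. Canonical ring: [(5,13) (10,13) (10,15) (7,15)]

Clipped polygon: [(5,13) (10,13) (10,15) (7,15)]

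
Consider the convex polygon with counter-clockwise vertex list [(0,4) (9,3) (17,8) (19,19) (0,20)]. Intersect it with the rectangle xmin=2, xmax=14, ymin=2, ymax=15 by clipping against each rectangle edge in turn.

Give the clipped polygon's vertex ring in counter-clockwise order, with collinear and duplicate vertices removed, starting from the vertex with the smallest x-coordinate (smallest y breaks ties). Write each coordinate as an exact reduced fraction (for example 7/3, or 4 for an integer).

1. After x ≥ 2: [(2,34/9) (9,3) (17,8) (19,19) (2,378/19)]
2. After x ≤ 14: [(2,34/9) (9,3) (14,49/8) (14,366/19) (2,378/19)]
3. After y ≥ 2: [(2,34/9) (9,3) (14,49/8) (14,366/19) (2,378/19)]
4. After y ≤ 15: [(2,15) (2,34/9) (9,3) (14,49/8) (14,15)]
5. Canonical ring: [(2,34/9) (9,3) (14,49/8) (14,15) (2,15)]

Clipped polygon: [(2,34/9) (9,3) (14,49/8) (14,15) (2,15)]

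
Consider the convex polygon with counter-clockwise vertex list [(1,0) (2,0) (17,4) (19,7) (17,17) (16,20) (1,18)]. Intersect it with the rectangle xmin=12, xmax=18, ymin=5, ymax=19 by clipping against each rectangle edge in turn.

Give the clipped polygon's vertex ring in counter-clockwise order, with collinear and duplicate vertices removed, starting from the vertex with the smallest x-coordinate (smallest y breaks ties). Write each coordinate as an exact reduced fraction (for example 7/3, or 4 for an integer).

Clipped polygon: [(12,5) (53/3,5) (18,11/2) (18,12) (17,17) (49/3,19) (12,19)]

1. After x ≥ 12: [(12,8/3) (17,4) (19,7) (17,17) (16,20) (12,292/15)]
2. After x ≤ 18: [(12,8/3) (17,4) (18,11/2) (18,12) (17,17) (16,20) (12,292/15)]
3. After y ≥ 5: [(12,5) (53/3,5) (18,11/2) (18,12) (17,17) (16,20) (12,292/15)]
4. After y ≤ 19: [(12,19) (12,5) (53/3,5) (18,11/2) (18,12) (17,17) (49/3,19)]
5. Canonical ring: [(12,5) (53/3,5) (18,11/2) (18,12) (17,17) (49/3,19) (12,19)]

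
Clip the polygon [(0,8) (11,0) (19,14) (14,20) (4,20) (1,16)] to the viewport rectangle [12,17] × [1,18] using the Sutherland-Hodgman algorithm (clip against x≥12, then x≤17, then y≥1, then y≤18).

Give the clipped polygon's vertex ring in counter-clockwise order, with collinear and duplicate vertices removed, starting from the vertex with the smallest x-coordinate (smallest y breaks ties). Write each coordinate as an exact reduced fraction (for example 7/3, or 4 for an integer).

Clipped polygon: [(12,7/4) (17,21/2) (17,82/5) (47/3,18) (12,18)]

1. After x ≥ 12: [(12,7/4) (19,14) (14,20) (12,20)]
2. After x ≤ 17: [(12,7/4) (17,21/2) (17,82/5) (14,20) (12,20)]
3. After y ≥ 1: [(12,7/4) (17,21/2) (17,82/5) (14,20) (12,20)]
4. After y ≤ 18: [(12,18) (12,7/4) (17,21/2) (17,82/5) (47/3,18)]
5. Canonical ring: [(12,7/4) (17,21/2) (17,82/5) (47/3,18) (12,18)]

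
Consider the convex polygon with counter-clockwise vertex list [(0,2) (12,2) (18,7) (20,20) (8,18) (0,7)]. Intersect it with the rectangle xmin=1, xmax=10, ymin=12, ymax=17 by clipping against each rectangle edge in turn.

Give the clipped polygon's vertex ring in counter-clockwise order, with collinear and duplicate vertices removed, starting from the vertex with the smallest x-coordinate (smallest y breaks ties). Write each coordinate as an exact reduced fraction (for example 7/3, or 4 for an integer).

1. After x ≥ 1: [(1,2) (12,2) (18,7) (20,20) (8,18) (1,67/8)]
2. After x ≤ 10: [(1,2) (10,2) (10,55/3) (8,18) (1,67/8)]
3. After y ≥ 12: [(10,12) (10,55/3) (8,18) (40/11,12)]
4. After y ≤ 17: [(10,12) (10,17) (80/11,17) (40/11,12)]
5. Canonical ring: [(40/11,12) (10,12) (10,17) (80/11,17)]

Clipped polygon: [(40/11,12) (10,12) (10,17) (80/11,17)]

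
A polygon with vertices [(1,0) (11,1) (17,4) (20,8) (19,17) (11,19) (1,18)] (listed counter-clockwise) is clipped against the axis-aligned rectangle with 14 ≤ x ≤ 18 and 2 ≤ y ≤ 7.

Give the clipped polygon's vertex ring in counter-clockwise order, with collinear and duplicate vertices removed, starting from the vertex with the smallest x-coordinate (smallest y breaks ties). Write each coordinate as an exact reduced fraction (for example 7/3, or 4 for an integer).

Clipped polygon: [(14,5/2) (17,4) (18,16/3) (18,7) (14,7)]

1. After x ≥ 14: [(14,5/2) (17,4) (20,8) (19,17) (14,73/4)]
2. After x ≤ 18: [(14,5/2) (17,4) (18,16/3) (18,69/4) (14,73/4)]
3. After y ≥ 2: [(14,5/2) (17,4) (18,16/3) (18,69/4) (14,73/4)]
4. After y ≤ 7: [(14,7) (14,5/2) (17,4) (18,16/3) (18,7)]
5. Canonical ring: [(14,5/2) (17,4) (18,16/3) (18,7) (14,7)]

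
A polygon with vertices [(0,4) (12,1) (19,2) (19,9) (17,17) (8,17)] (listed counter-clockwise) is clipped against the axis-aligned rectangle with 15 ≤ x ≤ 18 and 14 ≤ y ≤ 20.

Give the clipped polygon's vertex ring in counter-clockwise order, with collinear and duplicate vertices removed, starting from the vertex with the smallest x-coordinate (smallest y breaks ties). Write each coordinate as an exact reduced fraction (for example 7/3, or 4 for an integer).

1. After x ≥ 15: [(15,10/7) (19,2) (19,9) (17,17) (15,17)]
2. After x ≤ 18: [(15,10/7) (18,13/7) (18,13) (17,17) (15,17)]
3. After y ≥ 14: [(15,14) (71/4,14) (17,17) (15,17)]
4. After y ≤ 20: [(15,14) (71/4,14) (17,17) (15,17)]
5. Canonical ring: [(15,14) (71/4,14) (17,17) (15,17)]

Clipped polygon: [(15,14) (71/4,14) (17,17) (15,17)]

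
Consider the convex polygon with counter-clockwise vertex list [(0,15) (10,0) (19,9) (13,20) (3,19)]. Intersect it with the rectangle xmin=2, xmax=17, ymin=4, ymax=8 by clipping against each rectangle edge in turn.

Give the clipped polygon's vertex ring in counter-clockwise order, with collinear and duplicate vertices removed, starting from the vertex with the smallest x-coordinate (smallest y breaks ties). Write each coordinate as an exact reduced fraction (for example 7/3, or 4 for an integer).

Clipped polygon: [(14/3,8) (22/3,4) (14,4) (17,7) (17,8)]

1. After x ≥ 2: [(2,53/3) (2,12) (10,0) (19,9) (13,20) (3,19)]
2. After x ≤ 17: [(2,53/3) (2,12) (10,0) (17,7) (17,38/3) (13,20) (3,19)]
3. After y ≥ 4: [(2,53/3) (2,12) (22/3,4) (14,4) (17,7) (17,38/3) (13,20) (3,19)]
4. After y ≤ 8: [(14/3,8) (22/3,4) (14,4) (17,7) (17,8)]
5. Canonical ring: [(14/3,8) (22/3,4) (14,4) (17,7) (17,8)]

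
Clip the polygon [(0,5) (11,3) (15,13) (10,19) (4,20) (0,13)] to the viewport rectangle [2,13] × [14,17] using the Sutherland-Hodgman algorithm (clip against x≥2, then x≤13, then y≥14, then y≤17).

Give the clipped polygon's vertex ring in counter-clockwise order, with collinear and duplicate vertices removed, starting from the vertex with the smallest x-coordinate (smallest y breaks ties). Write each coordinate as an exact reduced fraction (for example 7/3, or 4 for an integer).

1. After x ≥ 2: [(2,51/11) (11,3) (15,13) (10,19) (4,20) (2,33/2)]
2. After x ≤ 13: [(2,51/11) (11,3) (13,8) (13,77/5) (10,19) (4,20) (2,33/2)]
3. After y ≥ 14: [(2,14) (13,14) (13,77/5) (10,19) (4,20) (2,33/2)]
4. After y ≤ 17: [(2,14) (13,14) (13,77/5) (35/3,17) (16/7,17) (2,33/2)]
5. Canonical ring: [(2,14) (13,14) (13,77/5) (35/3,17) (16/7,17) (2,33/2)]

Clipped polygon: [(2,14) (13,14) (13,77/5) (35/3,17) (16/7,17) (2,33/2)]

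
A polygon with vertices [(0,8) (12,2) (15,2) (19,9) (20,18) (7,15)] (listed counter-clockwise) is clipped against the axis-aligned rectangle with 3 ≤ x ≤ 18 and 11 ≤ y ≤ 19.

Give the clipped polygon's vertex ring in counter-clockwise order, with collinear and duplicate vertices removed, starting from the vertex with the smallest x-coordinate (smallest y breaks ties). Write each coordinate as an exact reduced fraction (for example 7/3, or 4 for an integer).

Clipped polygon: [(3,11) (18,11) (18,228/13) (7,15)]

1. After x ≥ 3: [(3,11) (3,13/2) (12,2) (15,2) (19,9) (20,18) (7,15)]
2. After x ≤ 18: [(3,11) (3,13/2) (12,2) (15,2) (18,29/4) (18,228/13) (7,15)]
3. After y ≥ 11: [(3,11) (3,11) (18,11) (18,228/13) (7,15)]
4. After y ≤ 19: [(3,11) (3,11) (18,11) (18,228/13) (7,15)]
5. Canonical ring: [(3,11) (18,11) (18,228/13) (7,15)]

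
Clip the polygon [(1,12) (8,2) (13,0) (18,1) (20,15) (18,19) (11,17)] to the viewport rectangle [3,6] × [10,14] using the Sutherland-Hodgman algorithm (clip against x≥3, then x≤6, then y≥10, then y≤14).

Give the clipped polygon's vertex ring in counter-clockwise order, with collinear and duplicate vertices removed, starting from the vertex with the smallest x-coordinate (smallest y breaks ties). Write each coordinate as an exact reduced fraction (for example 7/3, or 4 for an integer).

1. After x ≥ 3: [(3,13) (3,64/7) (8,2) (13,0) (18,1) (20,15) (18,19) (11,17)]
2. After x ≤ 6: [(6,29/2) (3,13) (3,64/7) (6,34/7)]
3. After y ≥ 10: [(6,10) (6,29/2) (3,13) (3,10)]
4. After y ≤ 14: [(6,10) (6,14) (5,14) (3,13) (3,10)]
5. Canonical ring: [(3,10) (6,10) (6,14) (5,14) (3,13)]

Clipped polygon: [(3,10) (6,10) (6,14) (5,14) (3,13)]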